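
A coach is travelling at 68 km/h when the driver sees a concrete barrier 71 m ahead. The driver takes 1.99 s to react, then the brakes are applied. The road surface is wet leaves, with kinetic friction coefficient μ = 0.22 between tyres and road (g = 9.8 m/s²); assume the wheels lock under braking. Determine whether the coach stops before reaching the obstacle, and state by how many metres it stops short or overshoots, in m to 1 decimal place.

No — it overshoots by 49.3 m

68 km/h ÷ 3.6 = 18.8889 m/s.
a = μg = 0.22 × 9.8 = 2.156 m/s².
Reaction distance = 18.8889 × 1.99 = 37.589 m.
Braking distance = v²/(2a) = 356.791 / 4.312 = 82.744 m.
Total stopping distance = 37.589 + 82.744 = 120.333 m, vs 71 m available — it cannot stop in time and overshoots by 120.333 − 71 = 49.333 m.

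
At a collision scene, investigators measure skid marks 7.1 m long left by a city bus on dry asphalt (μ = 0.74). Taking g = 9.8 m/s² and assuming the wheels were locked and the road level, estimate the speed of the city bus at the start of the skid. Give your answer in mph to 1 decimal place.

Deceleration a = μg = 0.74 × 9.8 = 7.252 m/s².
v = √(2a·d) = √(2 × 7.252 × 7.1) = √102.978 = 10.1478 m/s.
= 10.1478 ÷ 0.44704 = 22.700 mph.

Initial speed ≈ 22.7 mph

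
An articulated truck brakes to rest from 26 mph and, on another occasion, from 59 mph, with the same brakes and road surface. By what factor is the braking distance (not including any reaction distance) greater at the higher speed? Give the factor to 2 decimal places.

Braking distance d = v²/(2a), so with a fixed, d ∝ v².
Factor = (59/26)² = 2.2692² = 5.1493.

Factor ≈ 5.15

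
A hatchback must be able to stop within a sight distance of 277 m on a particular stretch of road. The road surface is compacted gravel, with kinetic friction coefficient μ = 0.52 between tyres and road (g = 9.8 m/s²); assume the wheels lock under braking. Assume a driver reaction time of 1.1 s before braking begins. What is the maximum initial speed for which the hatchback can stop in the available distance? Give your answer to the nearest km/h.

a = μg = 0.52 × 9.8 = 5.096 m/s².
Stopping distance: v·t_r + v²/(2a) = 277 with t_r = 1.1 s and a = 5.096 m/s².
So v² + 11.211 v − 2823.18 = 0.
Positive root: v = −a·t_r + √((a·t_r)² + 2a·d) = −5.606 + √(31.427 + 2823.18) = 47.8225 m/s.
47.8225 m/s × 3.6 = 172.161 km/h.

Maximum speed ≈ 172 km/h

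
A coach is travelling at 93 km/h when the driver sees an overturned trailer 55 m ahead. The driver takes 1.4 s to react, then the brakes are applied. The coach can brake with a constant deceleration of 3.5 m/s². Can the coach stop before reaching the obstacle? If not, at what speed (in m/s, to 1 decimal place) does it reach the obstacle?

93 km/h ÷ 3.6 = 25.8333 m/s.
Reaction distance = 25.8333 × 1.4 = 36.167 m.
Braking distance needed to stop: v²/(2a) = 667.359 / 7.000 = 95.337 m, so total needed = 36.167 + 95.337 = 131.504 m > 55 m — it cannot stop.
Distance remaining when braking begins: 55 − 36.167 = 18.833 m.
v² = v₀² − 2a·d = 667.359 − 2 × 3.500 × 18.833 = 535.528 m²/s².
v = √535.528 = 23.141 m/s.

No — it strikes the obstacle at 23.1 m/s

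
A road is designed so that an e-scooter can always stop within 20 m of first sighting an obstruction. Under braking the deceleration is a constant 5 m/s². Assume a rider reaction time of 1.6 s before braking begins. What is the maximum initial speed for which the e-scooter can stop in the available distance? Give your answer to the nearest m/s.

Stopping distance: v·t_r + v²/(2a) = 20 with t_r = 1.6 s and a = 5.000 m/s².
So v² + 16.000 v − 200.00 = 0.
Positive root: v = −a·t_r + √((a·t_r)² + 2a·d) = −8.000 + √(64.000 + 200.00) = 8.2481 m/s.

Maximum speed ≈ 8 m/s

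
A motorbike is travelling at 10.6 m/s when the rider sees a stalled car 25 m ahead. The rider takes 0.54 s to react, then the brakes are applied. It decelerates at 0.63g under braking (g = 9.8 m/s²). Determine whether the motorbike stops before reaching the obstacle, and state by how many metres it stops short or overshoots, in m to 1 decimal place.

a = 0.63 × 9.8 = 6.174 m/s².
Reaction distance = 10.6000 × 0.54 = 5.724 m.
Braking distance = v²/(2a) = 112.360 / 12.348 = 9.099 m.
Total stopping distance = 5.724 + 9.099 = 14.823 m, vs 25 m available — it stops with 25 − 14.823 = 10.177 m to spare.

Yes — it stops 10.2 m short of the obstacle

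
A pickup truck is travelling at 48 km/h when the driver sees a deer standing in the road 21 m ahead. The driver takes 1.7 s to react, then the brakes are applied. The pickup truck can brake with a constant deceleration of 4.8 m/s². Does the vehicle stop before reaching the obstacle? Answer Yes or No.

48 km/h ÷ 3.6 = 13.3333 m/s.
Reaction distance = 13.3333 × 1.7 = 22.667 m.
Braking distance = v²/(2a) = 177.777 / 9.600 = 18.518 m.
Total stopping distance = 22.667 + 18.518 = 41.185 m, vs 21 m available — it cannot stop in time and overshoots by 41.185 − 21 = 20.185 m.

No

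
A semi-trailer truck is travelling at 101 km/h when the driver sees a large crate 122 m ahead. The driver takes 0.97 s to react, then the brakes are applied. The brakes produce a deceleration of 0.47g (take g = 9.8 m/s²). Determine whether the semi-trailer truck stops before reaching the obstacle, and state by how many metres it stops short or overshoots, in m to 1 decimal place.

Yes — it stops 9.3 m short of the obstacle

101 km/h ÷ 3.6 = 28.0556 m/s.
a = 0.47 × 9.8 = 4.606 m/s².
Reaction distance = 28.0556 × 0.97 = 27.214 m.
Braking distance = v²/(2a) = 787.117 / 9.212 = 85.445 m.
Total stopping distance = 27.214 + 85.445 = 112.659 m, vs 122 m available — it stops with 122 − 112.659 = 9.341 m to spare.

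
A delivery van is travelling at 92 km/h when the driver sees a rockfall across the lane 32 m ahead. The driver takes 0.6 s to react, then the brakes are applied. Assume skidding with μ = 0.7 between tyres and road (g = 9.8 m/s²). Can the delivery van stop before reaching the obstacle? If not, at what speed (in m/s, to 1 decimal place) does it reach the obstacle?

No — it strikes the obstacle at 20.6 m/s

92 km/h ÷ 3.6 = 25.5556 m/s.
a = μg = 0.7 × 9.8 = 6.860 m/s².
Reaction distance = 25.5556 × 0.6 = 15.333 m.
Braking distance needed to stop: v²/(2a) = 653.089 / 13.720 = 47.601 m, so total needed = 15.333 + 47.601 = 62.934 m > 32 m — it cannot stop.
Distance remaining when braking begins: 32 − 15.333 = 16.667 m.
v² = v₀² − 2a·d = 653.089 − 2 × 6.860 × 16.667 = 424.418 m²/s².
v = √424.418 = 20.601 m/s.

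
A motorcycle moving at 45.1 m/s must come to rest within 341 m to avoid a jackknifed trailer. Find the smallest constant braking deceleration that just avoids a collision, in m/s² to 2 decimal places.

Required deceleration ≈ 2.98 m/s²

v² = 2a·d ⇒ a = v²/(2d) = 45.1000² / (2 × 341.000) = 2034.010 / 682.000 = 2.9824 m/s².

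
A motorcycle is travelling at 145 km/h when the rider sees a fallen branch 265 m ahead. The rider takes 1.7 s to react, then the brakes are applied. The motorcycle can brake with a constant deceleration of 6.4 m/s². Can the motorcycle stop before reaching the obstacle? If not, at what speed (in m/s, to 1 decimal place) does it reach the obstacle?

Yes — it stops about 69.8 m short of the obstacle, so it never reaches it

145 km/h ÷ 3.6 = 40.2778 m/s.
Reaction distance = 40.2778 × 1.7 = 68.472 m.
Braking distance = v²/(2a) = 1622.301 / 12.800 = 126.742 m.
Total stopping distance = 68.472 + 126.742 = 195.214 m, vs 265 m available — it stops with 265 − 195.214 = 69.786 m to spare.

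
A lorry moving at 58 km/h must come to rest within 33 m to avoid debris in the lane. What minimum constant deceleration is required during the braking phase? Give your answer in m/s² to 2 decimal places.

Required deceleration ≈ 3.93 m/s²

58 km/h ÷ 3.6 = 16.1111 m/s.
v² = 2a·d ⇒ a = v²/(2d) = 16.1111² / (2 × 33.000) = 259.568 / 66.000 = 3.9328 m/s².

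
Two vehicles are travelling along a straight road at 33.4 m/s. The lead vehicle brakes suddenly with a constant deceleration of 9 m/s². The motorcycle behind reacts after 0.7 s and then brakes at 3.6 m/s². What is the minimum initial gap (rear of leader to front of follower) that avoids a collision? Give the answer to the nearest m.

Leader travels v²/(2a_L) = 1115.560 / 18.000 = 61.976 m before stopping.
Follower covers v·t_r = 33.4000 × 0.7 = 23.380 m while reacting, then v²/(2a_F) = 1115.560 / 7.200 = 154.939 m while braking, for a total of 23.380 + 154.939 = 178.319 m.
Since a_F ≤ a_L and the follower starts braking later, the follower is never slower than the leader, so the closest approach is when both have stopped.
Minimum gap = 178.319 − 61.976 = 116.343 m.

Minimum gap ≈ 116 m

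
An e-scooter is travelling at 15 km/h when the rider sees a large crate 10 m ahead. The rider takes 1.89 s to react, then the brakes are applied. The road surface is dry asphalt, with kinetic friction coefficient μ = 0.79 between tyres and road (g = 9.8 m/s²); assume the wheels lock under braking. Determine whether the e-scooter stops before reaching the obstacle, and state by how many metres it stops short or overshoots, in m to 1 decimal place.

Yes — it stops 1.0 m short of the obstacle

15 km/h ÷ 3.6 = 4.1667 m/s.
a = μg = 0.79 × 9.8 = 7.742 m/s².
Reaction distance = 4.1667 × 1.89 = 7.875 m.
Braking distance = v²/(2a) = 17.361 / 15.484 = 1.121 m.
Total stopping distance = 7.875 + 1.121 = 8.996 m, vs 10 m available — it stops with 10 − 8.996 = 1.004 m to spare.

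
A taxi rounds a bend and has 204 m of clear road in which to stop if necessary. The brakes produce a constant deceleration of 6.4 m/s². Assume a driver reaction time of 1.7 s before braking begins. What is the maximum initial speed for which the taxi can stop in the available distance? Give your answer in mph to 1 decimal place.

Stopping distance: v·t_r + v²/(2a) = 204 with t_r = 1.7 s and a = 6.400 m/s².
So v² + 21.760 v − 2611.20 = 0.
Positive root: v = −a·t_r + √((a·t_r)² + 2a·d) = −10.880 + √(118.374 + 2611.20) = 41.3653 m/s.
41.3653 m/s ÷ 0.44704 = 92.532 mph.

Maximum speed ≈ 92.5 mph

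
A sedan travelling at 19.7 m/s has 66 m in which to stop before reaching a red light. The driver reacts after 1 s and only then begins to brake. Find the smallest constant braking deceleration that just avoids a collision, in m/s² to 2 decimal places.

Required deceleration ≈ 4.19 m/s²

Distance covered during reaction = 19.7000 × 1 = 19.700 m.
Distance available for braking: 66 − 19.700 = 46.300 m.
v² = 2a·d ⇒ a = v²/(2d) = 19.7000² / (2 × 46.300) = 388.090 / 92.600 = 4.1910 m/s².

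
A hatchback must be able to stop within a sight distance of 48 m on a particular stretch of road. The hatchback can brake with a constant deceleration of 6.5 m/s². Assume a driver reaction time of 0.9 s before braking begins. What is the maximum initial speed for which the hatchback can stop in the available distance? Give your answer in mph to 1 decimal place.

Stopping distance: v·t_r + v²/(2a) = 48 with t_r = 0.9 s and a = 6.500 m/s².
So v² + 11.700 v − 624.00 = 0.
Positive root: v = −a·t_r + √((a·t_r)² + 2a·d) = −5.850 + √(34.222 + 624.00) = 19.8058 m/s.
19.8058 m/s ÷ 0.44704 = 44.304 mph.

Maximum speed ≈ 44.3 mph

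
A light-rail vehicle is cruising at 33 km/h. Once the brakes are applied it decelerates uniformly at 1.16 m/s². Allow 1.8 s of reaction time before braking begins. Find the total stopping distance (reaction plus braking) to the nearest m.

33 km/h ÷ 3.6 = 9.1667 m/s.
Reaction distance = v·t_r = 9.1667 × 1.8 = 16.500 m.
Braking distance = v²/(2a) = 9.1667² / (2 × 1.160) = 84.028 / 2.320 = 36.219 m.
Total = 16.500 + 36.219 = 52.719 m.

Total stopping distance ≈ 53 m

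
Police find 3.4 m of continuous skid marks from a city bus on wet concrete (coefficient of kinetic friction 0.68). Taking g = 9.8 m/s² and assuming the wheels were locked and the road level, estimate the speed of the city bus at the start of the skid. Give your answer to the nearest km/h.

Initial speed ≈ 24 km/h

Deceleration a = μg = 0.68 × 9.8 = 6.664 m/s².
v = √(2a·d) = √(2 × 6.664 × 3.4) = √45.315 = 6.7316 m/s.
= 6.7316 × 3.6 = 24.234 km/h.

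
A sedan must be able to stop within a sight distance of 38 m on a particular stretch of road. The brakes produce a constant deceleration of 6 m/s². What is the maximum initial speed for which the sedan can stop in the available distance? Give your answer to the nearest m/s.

Maximum speed ≈ 21 m/s

v²/(2a) = d ⇒ v = √(2 × 6.000 × 38) = √456.00 = 21.3542 m/s.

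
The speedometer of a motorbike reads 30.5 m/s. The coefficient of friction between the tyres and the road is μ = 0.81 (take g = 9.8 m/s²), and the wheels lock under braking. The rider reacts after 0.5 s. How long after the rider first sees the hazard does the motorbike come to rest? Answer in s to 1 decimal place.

a = μg = 0.81 × 9.8 = 7.938 m/s².
Braking time = v/a = 30.5000 / 7.938 = 3.842 s.
Total = 0.5 + 3.842 = 4.342 s.

Total time ≈ 4.3 s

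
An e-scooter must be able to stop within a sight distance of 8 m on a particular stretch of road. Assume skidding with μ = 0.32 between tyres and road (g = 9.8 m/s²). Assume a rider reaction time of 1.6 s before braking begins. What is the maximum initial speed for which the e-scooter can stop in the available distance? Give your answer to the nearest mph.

Maximum speed ≈ 8 mph

a = μg = 0.32 × 9.8 = 3.136 m/s².
Stopping distance: v·t_r + v²/(2a) = 8 with t_r = 1.6 s and a = 3.136 m/s².
So v² + 10.035 v − 50.18 = 0.
Positive root: v = −a·t_r + √((a·t_r)² + 2a·d) = −5.018 + √(25.180 + 50.18) = 3.6630 m/s.
3.6630 m/s ÷ 0.44704 = 8.194 mph.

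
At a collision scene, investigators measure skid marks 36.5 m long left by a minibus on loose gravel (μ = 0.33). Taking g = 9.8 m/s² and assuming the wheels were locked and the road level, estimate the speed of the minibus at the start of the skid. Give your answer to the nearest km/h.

Deceleration a = μg = 0.33 × 9.8 = 3.234 m/s².
v = √(2a·d) = √(2 × 3.234 × 36.5) = √236.082 = 15.3650 m/s.
= 15.3650 × 3.6 = 55.314 km/h.

Initial speed ≈ 55 km/h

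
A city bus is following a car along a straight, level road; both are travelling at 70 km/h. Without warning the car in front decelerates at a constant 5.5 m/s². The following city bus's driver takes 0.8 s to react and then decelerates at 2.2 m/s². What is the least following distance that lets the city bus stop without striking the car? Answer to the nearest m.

70 km/h ÷ 3.6 = 19.4444 m/s.
Leader travels v²/(2a_L) = 378.085 / 11.000 = 34.371 m before stopping.
Follower covers v·t_r = 19.4444 × 0.8 = 15.556 m while reacting, then v²/(2a_F) = 378.085 / 4.400 = 85.928 m while braking, for a total of 15.556 + 85.928 = 101.484 m.
Since a_F ≤ a_L and the follower starts braking later, the follower is never slower than the leader, so the closest approach is when both have stopped.
Minimum gap = 101.484 − 34.371 = 67.113 m.

Minimum gap ≈ 67 m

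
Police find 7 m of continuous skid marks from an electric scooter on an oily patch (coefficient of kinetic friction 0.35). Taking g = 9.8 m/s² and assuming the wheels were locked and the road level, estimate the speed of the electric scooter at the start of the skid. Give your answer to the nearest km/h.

Initial speed ≈ 25 km/h

Deceleration a = μg = 0.35 × 9.8 = 3.430 m/s².
v = √(2a·d) = √(2 × 3.430 × 7) = √48.020 = 6.9296 m/s.
= 6.9296 × 3.6 = 24.947 km/h.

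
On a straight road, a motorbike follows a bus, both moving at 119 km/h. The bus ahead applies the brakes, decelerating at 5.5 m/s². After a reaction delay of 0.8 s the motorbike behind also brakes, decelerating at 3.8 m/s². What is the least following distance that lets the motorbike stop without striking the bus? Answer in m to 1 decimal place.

Minimum gap ≈ 70.9 m

119 km/h ÷ 3.6 = 33.0556 m/s.
Leader travels v²/(2a_L) = 1092.673 / 11.000 = 99.334 m before stopping.
Follower covers v·t_r = 33.0556 × 0.8 = 26.444 m while reacting, then v²/(2a_F) = 1092.673 / 7.600 = 143.773 m while braking, for a total of 26.444 + 143.773 = 170.217 m.
Since a_F ≤ a_L and the follower starts braking later, the follower is never slower than the leader, so the closest approach is when both have stopped.
Minimum gap = 170.217 − 99.334 = 70.883 m.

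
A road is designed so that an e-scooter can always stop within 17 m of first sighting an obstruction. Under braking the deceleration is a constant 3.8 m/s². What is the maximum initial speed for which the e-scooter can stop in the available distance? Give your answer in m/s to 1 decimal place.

v²/(2a) = d ⇒ v = √(2 × 3.800 × 17) = √129.20 = 11.3666 m/s.

Maximum speed ≈ 11.4 m/s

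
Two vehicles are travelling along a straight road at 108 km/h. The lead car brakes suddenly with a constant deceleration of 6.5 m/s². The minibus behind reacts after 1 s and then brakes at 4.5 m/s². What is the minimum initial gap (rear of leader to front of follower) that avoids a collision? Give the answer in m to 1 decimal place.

108 km/h ÷ 3.6 = 30.0000 m/s.
Leader travels v²/(2a_L) = 900.000 / 13.000 = 69.231 m before stopping.
Follower covers v·t_r = 30.0000 × 1 = 30.000 m while reacting, then v²/(2a_F) = 900.000 / 9.000 = 100.000 m while braking, for a total of 30.000 + 100.000 = 130.000 m.
Since a_F ≤ a_L and the follower starts braking later, the follower is never slower than the leader, so the closest approach is when both have stopped.
Minimum gap = 130.000 − 69.231 = 60.769 m.

Minimum gap ≈ 60.8 m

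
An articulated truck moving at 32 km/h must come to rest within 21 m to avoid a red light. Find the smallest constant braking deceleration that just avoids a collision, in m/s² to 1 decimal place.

32 km/h ÷ 3.6 = 8.8889 m/s.
v² = 2a·d ⇒ a = v²/(2d) = 8.8889² / (2 × 21.000) = 79.013 / 42.000 = 1.8813 m/s².

Required deceleration ≈ 1.9 m/s²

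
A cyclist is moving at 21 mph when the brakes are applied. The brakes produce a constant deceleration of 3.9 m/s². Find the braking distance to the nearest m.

Braking distance ≈ 11 m

21 mph × 0.44704 = 9.3878 m/s.
Braking distance = v²/(2a) = 9.3878² / (2 × 3.900) = 88.131 / 7.800 = 11.299 m.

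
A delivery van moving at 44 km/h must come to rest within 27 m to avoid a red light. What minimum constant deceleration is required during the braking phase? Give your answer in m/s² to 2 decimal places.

44 km/h ÷ 3.6 = 12.2222 m/s.
v² = 2a·d ⇒ a = v²/(2d) = 12.2222² / (2 × 27.000) = 149.382 / 54.000 = 2.7663 m/s².

Required deceleration ≈ 2.77 m/s²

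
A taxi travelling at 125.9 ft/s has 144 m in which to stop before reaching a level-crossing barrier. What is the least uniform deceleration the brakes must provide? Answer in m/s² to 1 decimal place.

125.9 ft/s × 0.3048 = 38.3743 m/s.
v² = 2a·d ⇒ a = v²/(2d) = 38.3743² / (2 × 144.000) = 1472.587 / 288.000 = 5.1131 m/s².

Required deceleration ≈ 5.1 m/s²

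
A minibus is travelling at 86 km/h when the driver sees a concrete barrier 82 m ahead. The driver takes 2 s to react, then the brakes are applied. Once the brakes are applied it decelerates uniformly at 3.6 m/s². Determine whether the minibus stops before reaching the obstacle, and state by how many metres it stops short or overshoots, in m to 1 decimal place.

86 km/h ÷ 3.6 = 23.8889 m/s.
Reaction distance = 23.8889 × 2 = 47.778 m.
Braking distance = v²/(2a) = 570.680 / 7.200 = 79.261 m.
Total stopping distance = 47.778 + 79.261 = 127.039 m, vs 82 m available — it cannot stop in time and overshoots by 127.039 − 82 = 45.039 m.

No — it overshoots by 45.0 m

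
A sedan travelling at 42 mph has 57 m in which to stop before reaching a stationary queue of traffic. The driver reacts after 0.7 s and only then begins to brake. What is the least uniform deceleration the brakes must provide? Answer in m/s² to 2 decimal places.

Required deceleration ≈ 4.02 m/s²

42 mph × 0.44704 = 18.7757 m/s.
Distance covered during reaction = 18.7757 × 0.7 = 13.143 m.
Distance available for braking: 57 − 13.143 = 43.857 m.
v² = 2a·d ⇒ a = v²/(2d) = 18.7757² / (2 × 43.857) = 352.527 / 87.714 = 4.0191 m/s².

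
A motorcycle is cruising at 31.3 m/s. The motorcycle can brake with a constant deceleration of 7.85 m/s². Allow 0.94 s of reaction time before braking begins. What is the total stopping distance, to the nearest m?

Total stopping distance ≈ 92 m

Reaction distance = v·t_r = 31.3000 × 0.94 = 29.422 m.
Braking distance = v²/(2a) = 31.3000² / (2 × 7.850) = 979.690 / 15.700 = 62.401 m.
Total = 29.422 + 62.401 = 91.823 m.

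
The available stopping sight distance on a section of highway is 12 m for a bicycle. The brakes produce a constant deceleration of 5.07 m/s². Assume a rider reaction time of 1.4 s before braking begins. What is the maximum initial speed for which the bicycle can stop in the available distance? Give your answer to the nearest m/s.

Maximum speed ≈ 6 m/s

Stopping distance: v·t_r + v²/(2a) = 12 with t_r = 1.4 s and a = 5.070 m/s².
So v² + 14.196 v − 121.68 = 0.
Positive root: v = −a·t_r + √((a·t_r)² + 2a·d) = −7.098 + √(50.382 + 121.68) = 6.0192 m/s.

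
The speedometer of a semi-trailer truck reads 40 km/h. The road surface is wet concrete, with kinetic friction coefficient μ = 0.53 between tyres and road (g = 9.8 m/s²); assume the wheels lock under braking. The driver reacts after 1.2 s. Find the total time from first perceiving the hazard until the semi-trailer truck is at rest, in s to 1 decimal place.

40 km/h ÷ 3.6 = 11.1111 m/s.
a = μg = 0.53 × 9.8 = 5.194 m/s².
Braking time = v/a = 11.1111 / 5.194 = 2.139 s.
Total = 1.2 + 2.139 = 3.339 s.

Total time ≈ 3.3 s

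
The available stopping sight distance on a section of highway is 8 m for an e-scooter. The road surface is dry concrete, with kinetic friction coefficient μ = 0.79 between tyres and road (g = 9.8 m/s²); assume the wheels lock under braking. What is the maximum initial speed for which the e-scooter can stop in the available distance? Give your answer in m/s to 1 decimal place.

Maximum speed ≈ 11.1 m/s

a = μg = 0.79 × 9.8 = 7.742 m/s².
v²/(2a) = d ⇒ v = √(2 × 7.742 × 8) = √123.87 = 11.1297 m/s.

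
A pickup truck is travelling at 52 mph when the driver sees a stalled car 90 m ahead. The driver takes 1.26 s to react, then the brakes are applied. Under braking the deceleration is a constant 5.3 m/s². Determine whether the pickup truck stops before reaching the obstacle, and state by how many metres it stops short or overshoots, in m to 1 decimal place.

Yes — it stops 9.7 m short of the obstacle

52 mph × 0.44704 = 23.2461 m/s.
Reaction distance = 23.2461 × 1.26 = 29.290 m.
Braking distance = v²/(2a) = 540.381 / 10.600 = 50.979 m.
Total stopping distance = 29.290 + 50.979 = 80.269 m, vs 90 m available — it stops with 90 − 80.269 = 9.731 m to spare.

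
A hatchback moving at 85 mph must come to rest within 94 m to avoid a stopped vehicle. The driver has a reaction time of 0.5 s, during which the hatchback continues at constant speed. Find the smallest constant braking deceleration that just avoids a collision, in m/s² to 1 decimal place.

Required deceleration ≈ 9.6 m/s²

85 mph × 0.44704 = 37.9984 m/s.
Distance covered during reaction = 37.9984 × 0.5 = 18.999 m.
Distance available for braking: 94 − 18.999 = 75.001 m.
v² = 2a·d ⇒ a = v²/(2d) = 37.9984² / (2 × 75.001) = 1443.878 / 150.002 = 9.6257 m/s².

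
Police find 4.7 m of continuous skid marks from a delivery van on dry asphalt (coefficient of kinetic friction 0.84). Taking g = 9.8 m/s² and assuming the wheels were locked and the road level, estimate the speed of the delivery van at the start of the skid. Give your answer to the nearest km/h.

Deceleration a = μg = 0.84 × 9.8 = 8.232 m/s².
v = √(2a·d) = √(2 × 8.232 × 4.7) = √77.381 = 8.7966 m/s.
= 8.7966 × 3.6 = 31.668 km/h.

Initial speed ≈ 32 km/h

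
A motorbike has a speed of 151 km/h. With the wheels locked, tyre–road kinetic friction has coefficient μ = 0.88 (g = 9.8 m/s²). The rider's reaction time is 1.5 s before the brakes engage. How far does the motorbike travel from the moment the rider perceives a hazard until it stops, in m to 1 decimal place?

151 km/h ÷ 3.6 = 41.9444 m/s.
a = μg = 0.88 × 9.8 = 8.624 m/s².
Reaction distance = v·t_r = 41.9444 × 1.5 = 62.917 m.
Braking distance = v²/(2a) = 41.9444² / (2 × 8.624) = 1759.333 / 17.248 = 102.002 m.
Total = 62.917 + 102.002 = 164.919 m.

Total stopping distance ≈ 164.9 m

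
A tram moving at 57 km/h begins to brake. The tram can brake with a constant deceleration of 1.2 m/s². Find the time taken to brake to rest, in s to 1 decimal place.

57 km/h ÷ 3.6 = 15.8333 m/s.
Braking time = v/a = 15.8333 / 1.200 = 13.194 s.

Braking time ≈ 13.2 s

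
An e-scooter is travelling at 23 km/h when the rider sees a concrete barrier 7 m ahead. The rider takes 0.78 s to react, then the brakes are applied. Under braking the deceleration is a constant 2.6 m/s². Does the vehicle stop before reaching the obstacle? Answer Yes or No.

No

23 km/h ÷ 3.6 = 6.3889 m/s.
Reaction distance = 6.3889 × 0.78 = 4.983 m.
Braking distance = v²/(2a) = 40.818 / 5.200 = 7.850 m.
Total stopping distance = 4.983 + 7.850 = 12.833 m, vs 7 m available — it cannot stop in time and overshoots by 12.833 − 7 = 5.833 m.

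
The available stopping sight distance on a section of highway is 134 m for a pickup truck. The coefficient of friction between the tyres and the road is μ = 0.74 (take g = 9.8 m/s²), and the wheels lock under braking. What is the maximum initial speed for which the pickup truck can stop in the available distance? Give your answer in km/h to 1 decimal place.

Maximum speed ≈ 158.7 km/h

a = μg = 0.74 × 9.8 = 7.252 m/s².
v²/(2a) = d ⇒ v = √(2 × 7.252 × 134) = √1943.54 = 44.0856 m/s.
44.0856 m/s × 3.6 = 158.708 km/h.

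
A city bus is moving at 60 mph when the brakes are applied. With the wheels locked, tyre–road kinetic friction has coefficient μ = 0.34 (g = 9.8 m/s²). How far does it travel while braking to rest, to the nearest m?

Braking distance ≈ 108 m

60 mph × 0.44704 = 26.8224 m/s.
a = μg = 0.34 × 9.8 = 3.332 m/s².
Braking distance = v²/(2a) = 26.8224² / (2 × 3.332) = 719.441 / 6.664 = 107.959 m.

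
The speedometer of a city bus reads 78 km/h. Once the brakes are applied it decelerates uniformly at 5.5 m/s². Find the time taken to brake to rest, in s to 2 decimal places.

Braking time ≈ 3.94 s

78 km/h ÷ 3.6 = 21.6667 m/s.
Braking time = v/a = 21.6667 / 5.500 = 3.939 s.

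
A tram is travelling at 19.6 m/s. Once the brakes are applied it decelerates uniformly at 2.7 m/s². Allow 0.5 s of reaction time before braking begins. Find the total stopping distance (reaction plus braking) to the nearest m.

Total stopping distance ≈ 81 m

Reaction distance = v·t_r = 19.6000 × 0.5 = 9.800 m.
Braking distance = v²/(2a) = 19.6000² / (2 × 2.700) = 384.160 / 5.400 = 71.141 m.
Total = 9.800 + 71.141 = 80.941 m.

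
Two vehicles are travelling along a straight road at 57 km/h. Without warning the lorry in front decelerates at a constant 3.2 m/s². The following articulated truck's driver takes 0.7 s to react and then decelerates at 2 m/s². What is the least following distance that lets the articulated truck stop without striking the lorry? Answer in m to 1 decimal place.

Minimum gap ≈ 34.6 m

57 km/h ÷ 3.6 = 15.8333 m/s.
Leader travels v²/(2a_L) = 250.693 / 6.400 = 39.171 m before stopping.
Follower covers v·t_r = 15.8333 × 0.7 = 11.083 m while reacting, then v²/(2a_F) = 250.693 / 4.000 = 62.673 m while braking, for a total of 11.083 + 62.673 = 73.756 m.
Since a_F ≤ a_L and the follower starts braking later, the follower is never slower than the leader, so the closest approach is when both have stopped.
Minimum gap = 73.756 − 39.171 = 34.585 m.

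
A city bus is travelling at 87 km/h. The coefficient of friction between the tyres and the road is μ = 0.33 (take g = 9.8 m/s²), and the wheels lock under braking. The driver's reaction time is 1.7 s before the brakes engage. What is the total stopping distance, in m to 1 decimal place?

87 km/h ÷ 3.6 = 24.1667 m/s.
a = μg = 0.33 × 9.8 = 3.234 m/s².
Reaction distance = v·t_r = 24.1667 × 1.7 = 41.083 m.
Braking distance = v²/(2a) = 24.1667² / (2 × 3.234) = 584.029 / 6.468 = 90.295 m.
Total = 41.083 + 90.295 = 131.378 m.

Total stopping distance ≈ 131.4 m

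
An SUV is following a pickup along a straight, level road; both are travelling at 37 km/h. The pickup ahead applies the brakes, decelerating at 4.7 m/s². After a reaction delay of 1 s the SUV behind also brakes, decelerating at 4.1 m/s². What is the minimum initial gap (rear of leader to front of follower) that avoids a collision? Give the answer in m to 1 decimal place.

37 km/h ÷ 3.6 = 10.2778 m/s.
Leader travels v²/(2a_L) = 105.633 / 9.400 = 11.238 m before stopping.
Follower covers v·t_r = 10.2778 × 1 = 10.278 m while reacting, then v²/(2a_F) = 105.633 / 8.200 = 12.882 m while braking, for a total of 10.278 + 12.882 = 23.160 m.
Since a_F ≤ a_L and the follower starts braking later, the follower is never slower than the leader, so the closest approach is when both have stopped.
Minimum gap = 23.160 − 11.238 = 11.922 m.

Minimum gap ≈ 11.9 m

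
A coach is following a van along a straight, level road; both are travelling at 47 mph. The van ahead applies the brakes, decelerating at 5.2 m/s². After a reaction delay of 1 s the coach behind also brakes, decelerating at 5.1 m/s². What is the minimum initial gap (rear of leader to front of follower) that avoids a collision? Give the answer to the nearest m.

47 mph × 0.44704 = 21.0109 m/s.
Leader travels v²/(2a_L) = 441.458 / 10.400 = 42.448 m before stopping.
Follower covers v·t_r = 21.0109 × 1 = 21.011 m while reacting, then v²/(2a_F) = 441.458 / 10.200 = 43.280 m while braking, for a total of 21.011 + 43.280 = 64.291 m.
Since a_F ≤ a_L and the follower starts braking later, the follower is never slower than the leader, so the closest approach is when both have stopped.
Minimum gap = 64.291 − 42.448 = 21.843 m.

Minimum gap ≈ 22 m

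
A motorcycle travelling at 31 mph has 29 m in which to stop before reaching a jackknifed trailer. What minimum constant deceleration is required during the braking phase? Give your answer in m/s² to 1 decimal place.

Required deceleration ≈ 3.3 m/s²

31 mph × 0.44704 = 13.8582 m/s.
v² = 2a·d ⇒ a = v²/(2d) = 13.8582² / (2 × 29.000) = 192.050 / 58.000 = 3.3112 m/s².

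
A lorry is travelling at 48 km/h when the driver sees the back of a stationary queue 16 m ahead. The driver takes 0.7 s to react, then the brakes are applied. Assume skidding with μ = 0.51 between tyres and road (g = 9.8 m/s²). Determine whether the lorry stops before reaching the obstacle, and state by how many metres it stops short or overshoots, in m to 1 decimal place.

48 km/h ÷ 3.6 = 13.3333 m/s.
a = μg = 0.51 × 9.8 = 4.998 m/s².
Reaction distance = 13.3333 × 0.7 = 9.333 m.
Braking distance = v²/(2a) = 177.777 / 9.996 = 17.785 m.
Total stopping distance = 9.333 + 17.785 = 27.118 m, vs 16 m available — it cannot stop in time and overshoots by 27.118 − 16 = 11.118 m.

No — it overshoots by 11.1 m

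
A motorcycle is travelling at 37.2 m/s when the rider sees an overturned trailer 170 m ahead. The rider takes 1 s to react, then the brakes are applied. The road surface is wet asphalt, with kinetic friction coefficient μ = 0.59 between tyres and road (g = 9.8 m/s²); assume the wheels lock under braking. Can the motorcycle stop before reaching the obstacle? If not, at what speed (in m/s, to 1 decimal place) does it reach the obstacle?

Yes — it stops about 13.1 m short of the obstacle, so it never reaches it

a = μg = 0.59 × 9.8 = 5.782 m/s².
Reaction distance = 37.2000 × 1 = 37.200 m.
Braking distance = v²/(2a) = 1383.840 / 11.564 = 119.668 m.
Total stopping distance = 37.200 + 119.668 = 156.868 m, vs 170 m available — it stops with 170 − 156.868 = 13.132 m to spare.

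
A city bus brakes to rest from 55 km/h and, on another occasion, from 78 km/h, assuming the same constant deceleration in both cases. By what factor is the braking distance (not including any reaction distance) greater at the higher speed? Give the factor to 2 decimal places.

Braking distance d = v²/(2a), so with a fixed, d ∝ v².
Factor = (78/55)² = 1.4182² = 2.0113.

Factor ≈ 2.01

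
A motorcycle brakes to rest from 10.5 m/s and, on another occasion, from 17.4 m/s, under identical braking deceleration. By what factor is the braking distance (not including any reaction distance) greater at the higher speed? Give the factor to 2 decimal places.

Factor ≈ 2.75

Braking distance d = v²/(2a), so with a fixed, d ∝ v².
Factor = (17.4/10.5)² = 1.6571² = 2.7460.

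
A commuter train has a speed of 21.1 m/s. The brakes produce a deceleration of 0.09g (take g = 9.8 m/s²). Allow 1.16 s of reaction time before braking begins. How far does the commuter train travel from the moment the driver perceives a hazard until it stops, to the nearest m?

a = 0.09 × 9.8 = 0.882 m/s².
Reaction distance = v·t_r = 21.1000 × 1.16 = 24.476 m.
Braking distance = v²/(2a) = 21.1000² / (2 × 0.882) = 445.210 / 1.764 = 252.387 m.
Total = 24.476 + 252.387 = 276.863 m.

Total stopping distance ≈ 277 m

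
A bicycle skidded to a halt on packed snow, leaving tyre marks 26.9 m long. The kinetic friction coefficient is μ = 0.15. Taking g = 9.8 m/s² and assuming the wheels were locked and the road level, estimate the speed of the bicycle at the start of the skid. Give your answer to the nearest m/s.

Deceleration a = μg = 0.15 × 9.8 = 1.470 m/s².
v = √(2a·d) = √(2 × 1.470 × 26.9) = √79.086 = 8.8930 m/s.

Initial speed ≈ 9 m/s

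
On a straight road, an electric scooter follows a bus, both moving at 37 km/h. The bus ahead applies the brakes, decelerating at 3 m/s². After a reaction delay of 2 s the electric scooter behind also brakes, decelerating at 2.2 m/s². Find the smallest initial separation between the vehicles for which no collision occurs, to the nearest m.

37 km/h ÷ 3.6 = 10.2778 m/s.
Leader travels v²/(2a_L) = 105.633 / 6.000 = 17.605 m before stopping.
Follower covers v·t_r = 10.2778 × 2 = 20.556 m while reacting, then v²/(2a_F) = 105.633 / 4.400 = 24.007 m while braking, for a total of 20.556 + 24.007 = 44.563 m.
Since a_F ≤ a_L and the follower starts braking later, the follower is never slower than the leader, so the closest approach is when both have stopped.
Minimum gap = 44.563 − 17.605 = 26.958 m.

Minimum gap ≈ 27 m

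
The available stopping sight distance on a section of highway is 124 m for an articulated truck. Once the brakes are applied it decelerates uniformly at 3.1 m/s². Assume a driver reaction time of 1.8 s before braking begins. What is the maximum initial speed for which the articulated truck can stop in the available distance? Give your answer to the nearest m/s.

Maximum speed ≈ 23 m/s

Stopping distance: v·t_r + v²/(2a) = 124 with t_r = 1.8 s and a = 3.100 m/s².
So v² + 11.160 v − 768.80 = 0.
Positive root: v = −a·t_r + √((a·t_r)² + 2a·d) = −5.580 + √(31.136 + 768.80) = 22.7031 m/s.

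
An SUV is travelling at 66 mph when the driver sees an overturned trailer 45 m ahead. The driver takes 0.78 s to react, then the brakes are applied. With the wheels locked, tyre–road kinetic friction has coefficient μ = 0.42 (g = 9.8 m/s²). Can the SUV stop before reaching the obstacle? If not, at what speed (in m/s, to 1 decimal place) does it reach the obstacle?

66 mph × 0.44704 = 29.5046 m/s.
a = μg = 0.42 × 9.8 = 4.116 m/s².
Reaction distance = 29.5046 × 0.78 = 23.014 m.
Braking distance needed to stop: v²/(2a) = 870.521 / 8.232 = 105.748 m, so total needed = 23.014 + 105.748 = 128.762 m > 45 m — it cannot stop.
Distance remaining when braking begins: 45 − 23.014 = 21.986 m.
v² = v₀² − 2a·d = 870.521 − 2 × 4.116 × 21.986 = 689.532 m²/s².
v = √689.532 = 26.259 m/s.

No — it strikes the obstacle at 26.3 m/s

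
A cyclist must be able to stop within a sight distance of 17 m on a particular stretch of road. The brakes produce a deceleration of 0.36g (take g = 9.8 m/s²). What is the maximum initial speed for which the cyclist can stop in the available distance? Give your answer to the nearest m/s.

a = 0.36 × 9.8 = 3.528 m/s².
v²/(2a) = d ⇒ v = √(2 × 3.528 × 17) = √119.95 = 10.9522 m/s.

Maximum speed ≈ 11 m/s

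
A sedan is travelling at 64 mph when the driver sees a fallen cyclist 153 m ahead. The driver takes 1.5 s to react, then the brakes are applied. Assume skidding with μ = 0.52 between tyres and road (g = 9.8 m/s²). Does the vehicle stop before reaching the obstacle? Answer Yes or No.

64 mph × 0.44704 = 28.6106 m/s.
a = μg = 0.52 × 9.8 = 5.096 m/s².
Reaction distance = 28.6106 × 1.5 = 42.916 m.
Braking distance = v²/(2a) = 818.566 / 10.192 = 80.315 m.
Total stopping distance = 42.916 + 80.315 = 123.231 m, vs 153 m available — it stops with 153 − 123.231 = 29.769 m to spare.

Yes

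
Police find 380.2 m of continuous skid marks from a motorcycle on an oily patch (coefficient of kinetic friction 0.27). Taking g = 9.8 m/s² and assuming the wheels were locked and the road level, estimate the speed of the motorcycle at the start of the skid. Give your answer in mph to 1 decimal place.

Initial speed ≈ 100.3 mph

Deceleration a = μg = 0.27 × 9.8 = 2.646 m/s².
v = √(2a·d) = √(2 × 2.646 × 380.2) = √2012.018 = 44.8555 m/s.
= 44.8555 ÷ 0.44704 = 100.339 mph.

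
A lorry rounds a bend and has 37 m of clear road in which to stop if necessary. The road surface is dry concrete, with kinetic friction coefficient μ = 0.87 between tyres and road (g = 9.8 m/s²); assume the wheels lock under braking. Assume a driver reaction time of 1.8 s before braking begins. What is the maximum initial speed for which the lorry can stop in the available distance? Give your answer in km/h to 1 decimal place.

Maximum speed ≈ 50.7 km/h

a = μg = 0.87 × 9.8 = 8.526 m/s².
Stopping distance: v·t_r + v²/(2a) = 37 with t_r = 1.8 s and a = 8.526 m/s².
So v² + 30.694 v − 630.92 = 0.
Positive root: v = −a·t_r + √((a·t_r)² + 2a·d) = −15.347 + √(235.530 + 630.92) = 14.0885 m/s.
14.0885 m/s × 3.6 = 50.719 km/h.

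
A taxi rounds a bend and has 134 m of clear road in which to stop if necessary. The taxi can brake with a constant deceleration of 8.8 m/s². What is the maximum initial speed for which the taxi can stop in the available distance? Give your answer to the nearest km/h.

v²/(2a) = d ⇒ v = √(2 × 8.800 × 134) = √2358.40 = 48.5634 m/s.
48.5634 m/s × 3.6 = 174.828 km/h.

Maximum speed ≈ 175 km/h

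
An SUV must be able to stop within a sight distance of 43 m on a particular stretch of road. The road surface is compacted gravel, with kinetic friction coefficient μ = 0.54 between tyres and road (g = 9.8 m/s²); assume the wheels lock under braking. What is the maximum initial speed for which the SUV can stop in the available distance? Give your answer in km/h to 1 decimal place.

Maximum speed ≈ 76.8 km/h

a = μg = 0.54 × 9.8 = 5.292 m/s².
v²/(2a) = d ⇒ v = √(2 × 5.292 × 43) = √455.11 = 21.3333 m/s.
21.3333 m/s × 3.6 = 76.800 km/h.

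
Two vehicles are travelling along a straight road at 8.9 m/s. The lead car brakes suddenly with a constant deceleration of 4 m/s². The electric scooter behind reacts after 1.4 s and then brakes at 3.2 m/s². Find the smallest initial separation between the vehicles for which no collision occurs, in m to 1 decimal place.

Minimum gap ≈ 14.9 m

Leader travels v²/(2a_L) = 79.210 / 8.000 = 9.901 m before stopping.
Follower covers v·t_r = 8.9000 × 1.4 = 12.460 m while reacting, then v²/(2a_F) = 79.210 / 6.400 = 12.377 m while braking, for a total of 12.460 + 12.377 = 24.837 m.
Since a_F ≤ a_L and the follower starts braking later, the follower is never slower than the leader, so the closest approach is when both have stopped.
Minimum gap = 24.837 − 9.901 = 14.936 m.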